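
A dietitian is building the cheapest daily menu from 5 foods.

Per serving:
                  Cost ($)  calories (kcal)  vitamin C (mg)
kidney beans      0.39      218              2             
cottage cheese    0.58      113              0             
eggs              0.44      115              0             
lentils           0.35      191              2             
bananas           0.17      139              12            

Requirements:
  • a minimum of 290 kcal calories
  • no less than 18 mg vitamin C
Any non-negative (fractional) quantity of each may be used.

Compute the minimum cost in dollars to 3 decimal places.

Set it up as a linear program. Let x1 = servings of kidney beans, x2 = servings of cottage cheese, x3 = servings of eggs, x4 = servings of lentils, x5 = servings of bananas.
min 0.39x1 + 0.58x2 + 0.44x3 + 0.35x4 + 0.17x5 subject to:
  218x1 + 113x2 + 115x3 + 191x4 + 139x5 ≥ 290   (calories)
  2x1 + 2x4 + 12x5 ≥ 18   (vitamin C)
  x1, x2, x3, x4, x5 ≥ 0.
The cheapest feasible vertex uses only bananas; kidney beans, cottage cheese, eggs, lentils are not used. Binding constraint: calories.
So bananas = 2.086 servings.
Cost = 0.17·2.086 = 0.35462.

$0.355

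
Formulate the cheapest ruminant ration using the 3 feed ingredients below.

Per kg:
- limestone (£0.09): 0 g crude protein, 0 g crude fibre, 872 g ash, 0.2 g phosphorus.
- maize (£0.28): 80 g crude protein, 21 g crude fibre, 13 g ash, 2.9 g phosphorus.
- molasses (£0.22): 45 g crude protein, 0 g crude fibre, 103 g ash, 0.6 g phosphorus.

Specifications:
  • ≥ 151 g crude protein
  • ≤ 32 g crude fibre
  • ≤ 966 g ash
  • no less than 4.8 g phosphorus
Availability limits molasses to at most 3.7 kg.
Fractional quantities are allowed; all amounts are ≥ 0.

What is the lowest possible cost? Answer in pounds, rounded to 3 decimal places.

£0.569

Set it up as a linear program. Let x1 = kg of limestone, x2 = kg of maize, x3 = kg of molasses.
Minimize 0.09x1 + 0.28x2 + 0.22x3 subject to:
  80x2 + 45x3 ≥ 151   (crude protein)
  21x2 ≤ 32   (crude fibre)
  872x1 + 13x2 + 103x3 ≤ 966   (ash)
  0.2x1 + 2.9x2 + 0.6x3 ≥ 4.8   (phosphorus)
  x3 ≤ 3.7
  x1, x2, x3 ≥ 0.
At the optimum only maize, molasses are positive (limestone = 0). The crude protein and crude fibre requirements are met with equality.
So maize = 1.524 kg, molasses = 0.6466 kg.
Hence cost = 0.28·1.524 + 0.22·0.6466 = £0.56897.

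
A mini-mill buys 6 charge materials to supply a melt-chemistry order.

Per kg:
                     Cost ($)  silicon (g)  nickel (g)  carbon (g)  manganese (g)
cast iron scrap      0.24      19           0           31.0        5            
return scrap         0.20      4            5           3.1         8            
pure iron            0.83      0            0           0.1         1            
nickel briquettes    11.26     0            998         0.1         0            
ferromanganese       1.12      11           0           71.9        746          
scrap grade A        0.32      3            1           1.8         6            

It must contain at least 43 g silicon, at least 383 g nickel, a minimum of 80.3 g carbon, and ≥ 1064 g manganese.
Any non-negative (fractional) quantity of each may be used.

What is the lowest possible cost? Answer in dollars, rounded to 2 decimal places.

Set it up as a linear program. Let x1 = kg of cast iron scrap, x2 = kg of return scrap, x3 = kg of pure iron, x4 = kg of nickel briquettes, x5 = kg of ferromanganese, x6 = kg of scrap grade A.
min 0.24x1 + 0.2x2 + 0.83x3 + 11.26x4 + 1.12x5 + 0.32x6 s.t.:
  19x1 + 4x2 + 11x5 + 3x6 ≥ 43   (silicon)
  5x2 + 998x4 + 1x6 ≥ 383   (nickel)
  31x1 + 3.1x2 + 0.1x3 + 0.1x4 + 71.9x5 + 1.8x6 ≥ 80.3   (carbon)
  5x1 + 8x2 + 1x3 + 746x5 + 6x6 ≥ 1064   (manganese)
  x1, x2, x3, x4, x5, x6 ≥ 0.
The optimal basis is {cast iron scrap, nickel briquettes, ferromanganese}; return scrap, pure iron, scrap grade A drop out. Binding constraints: silicon, nickel, manganese.
Optimal quantities: cast iron scrap = 1.443 kg, nickel briquettes = 0.3838 kg, ferromanganese = 1.417 kg.
Total cost: 0.24·1.443 + 11.26·0.3838 + 1.12·1.417 = 6.2549.

$6.25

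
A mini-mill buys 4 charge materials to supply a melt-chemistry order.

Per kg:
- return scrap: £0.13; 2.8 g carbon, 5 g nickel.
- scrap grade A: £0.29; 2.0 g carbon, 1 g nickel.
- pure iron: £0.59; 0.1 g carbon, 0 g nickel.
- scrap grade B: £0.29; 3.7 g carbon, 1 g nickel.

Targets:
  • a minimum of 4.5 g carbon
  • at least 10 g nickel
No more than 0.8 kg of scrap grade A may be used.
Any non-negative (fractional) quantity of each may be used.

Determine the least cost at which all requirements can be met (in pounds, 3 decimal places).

£0.260

Let x1 = kg of return scrap, x2 = kg of scrap grade A, x3 = kg of pure iron, x4 = kg of scrap grade B.
min 0.13x1 + 0.29x2 + 0.59x3 + 0.29x4 with:
  2.8x1 + 2x2 + 0.1x3 + 3.7x4 ≥ 4.5   (carbon)
  5x1 + 1x2 + 1x4 ≥ 10   (nickel)
  x2 ≤ 0.8
  x1, x2, x3, x4 ≥ 0.
The optimal basis is {return scrap}; scrap grade A, pure iron, scrap grade B drop out. There the nickel constraint is tight.
Solving gives x1 = 2.
Hence cost = 0.13·2 = £0.26000.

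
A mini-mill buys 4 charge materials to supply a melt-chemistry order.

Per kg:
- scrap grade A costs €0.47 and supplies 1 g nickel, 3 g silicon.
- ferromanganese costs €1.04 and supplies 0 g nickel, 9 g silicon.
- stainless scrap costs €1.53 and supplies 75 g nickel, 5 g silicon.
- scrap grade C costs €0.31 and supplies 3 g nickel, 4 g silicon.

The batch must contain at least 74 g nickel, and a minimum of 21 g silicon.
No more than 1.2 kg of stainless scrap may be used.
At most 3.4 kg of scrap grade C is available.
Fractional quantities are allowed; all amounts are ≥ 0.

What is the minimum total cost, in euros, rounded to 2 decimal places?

This is a linear program. Let x1 = kg of scrap grade A, x2 = kg of ferromanganese, x3 = kg of stainless scrap, x4 = kg of scrap grade C.
Minimise 0.47x1 + 1.04x2 + 1.53x3 + 0.31x4 s.t.:
  1x1 + 75x3 + 3x4 ≥ 74   (nickel)
  3x1 + 9x2 + 5x3 + 4x4 ≥ 21   (silicon)
  x3 ≤ 1.2
  x4 ≤ 3.4
  x1, x2, x3, x4 ≥ 0.
The minimum-cost mix takes nothing from scrap grade A — only ferromanganese, stainless scrap, scrap grade C. The nickel, silicon, the scrap grade C cap requirements are met with equality.
Solving gives x2 = 0.3496, x3 = 0.8507, x4 = 3.4.
Total cost: 1.04·0.3496 + 1.53·0.8507 + 0.31·3.4 = 2.7192.

€2.72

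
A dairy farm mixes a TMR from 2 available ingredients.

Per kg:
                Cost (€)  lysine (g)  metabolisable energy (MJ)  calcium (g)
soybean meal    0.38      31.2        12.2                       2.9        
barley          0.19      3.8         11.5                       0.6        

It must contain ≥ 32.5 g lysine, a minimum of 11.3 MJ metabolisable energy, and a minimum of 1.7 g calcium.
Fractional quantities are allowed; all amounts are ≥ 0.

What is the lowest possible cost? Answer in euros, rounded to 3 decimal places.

€0.396

Let x1 = kg of soybean meal, x2 = kg of barley.
min 0.38x1 + 0.19x2 with:
  31.2x1 + 3.8x2 ≥ 32.5   (lysine)
  12.2x1 + 11.5x2 ≥ 11.3   (metabolisable energy)
  2.9x1 + 0.6x2 ≥ 1.7   (calcium)
  x1, x2 ≥ 0.
The minimum-cost mix takes nothing from barley — only soybean meal. Binding constraint: lysine.
Solving gives x1 = 1.042.
Total cost: 0.38·1.042 = 0.39596.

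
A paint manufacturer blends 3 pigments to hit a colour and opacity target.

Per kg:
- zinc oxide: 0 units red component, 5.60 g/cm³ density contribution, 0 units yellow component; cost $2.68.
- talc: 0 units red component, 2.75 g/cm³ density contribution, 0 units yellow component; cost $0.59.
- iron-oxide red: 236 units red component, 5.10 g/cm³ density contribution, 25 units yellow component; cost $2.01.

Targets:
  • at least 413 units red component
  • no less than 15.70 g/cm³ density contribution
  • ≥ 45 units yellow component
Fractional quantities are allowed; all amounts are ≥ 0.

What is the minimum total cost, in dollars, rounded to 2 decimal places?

This is a linear program. Let x1 = kg of zinc oxide, x2 = kg of talc, x3 = kg of iron-oxide red.
Minimize 2.68x1 + 0.59x2 + 2.01x3 subject to:
  236x3 ≥ 413   (red component)
  5.6x1 + 2.75x2 + 5.1x3 ≥ 15.7   (density contribution)
  25x3 ≥ 45   (yellow component)
  x1, x2, x3 ≥ 0.
The optimal basis is {talc, iron-oxide red}; zinc oxide drops out. The density contribution and yellow component requirements are met with equality.
So talc = 2.371 kg, iron-oxide red = 1.8 kg.
Hence cost = 0.59·2.371 + 2.01·1.8 = $5.0169.

$5.02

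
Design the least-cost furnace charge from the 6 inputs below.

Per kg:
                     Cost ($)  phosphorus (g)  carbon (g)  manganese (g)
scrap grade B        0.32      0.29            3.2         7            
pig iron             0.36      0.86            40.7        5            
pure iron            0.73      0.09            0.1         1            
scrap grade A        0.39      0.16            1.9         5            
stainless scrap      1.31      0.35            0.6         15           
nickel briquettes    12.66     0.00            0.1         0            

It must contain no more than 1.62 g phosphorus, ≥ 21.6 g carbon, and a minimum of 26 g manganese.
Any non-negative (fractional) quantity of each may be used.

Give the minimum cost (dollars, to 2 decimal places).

Let x1 = kg of scrap grade B, x2 = kg of pig iron, x3 = kg of pure iron, x4 = kg of scrap grade A, x5 = kg of stainless scrap, x6 = kg of nickel briquettes.
min 0.32x1 + 0.36x2 + 0.73x3 + 0.39x4 + 1.31x5 + 12.66x6 s.t.:
  0.29x1 + 0.86x2 + 0.09x3 + 0.16x4 + 0.35x5 ≤ 1.62   (phosphorus)
  3.2x1 + 40.7x2 + 0.1x3 + 1.9x4 + 0.6x5 + 0.1x6 ≥ 21.6   (carbon)
  7x1 + 5x2 + 1x3 + 5x4 + 15x5 ≥ 26   (manganese)
  x1, x2, x3, x4, x5, x6 ≥ 0.
At the optimum only scrap grade B, pig iron are positive (pure iron, scrap grade A, stainless scrap, nickel briquettes = 0). The carbon and manganese requirements are met with equality.
Solving gives x1 = 3.534, x2 = 0.2529.
Hence cost = 0.32·3.534 + 0.36·0.2529 = $1.2219.

$1.22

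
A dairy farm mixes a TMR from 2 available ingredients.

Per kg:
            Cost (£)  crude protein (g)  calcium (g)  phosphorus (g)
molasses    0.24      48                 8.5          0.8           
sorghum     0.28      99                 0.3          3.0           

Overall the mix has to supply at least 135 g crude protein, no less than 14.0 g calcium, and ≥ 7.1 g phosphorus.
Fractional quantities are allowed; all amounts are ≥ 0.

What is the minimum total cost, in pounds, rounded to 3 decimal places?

Set it up as a linear program. Let x1 = kg of molasses, x2 = kg of sorghum.
Minimise 0.24x1 + 0.28x2 subject to:
  48x1 + 99x2 ≥ 135   (crude protein)
  8.5x1 + 0.3x2 ≥ 14   (calcium)
  0.8x1 + 3x2 ≥ 7.1   (phosphorus)
  x1, x2 ≥ 0.
Both inputs are positive at the optimum. The calcium and phosphorus requirements are met with equality.
That vertex is x1 = 1.578, x2 = 1.946.
Hence cost = 0.24·1.578 + 0.28·1.946 = £0.92360.

£0.924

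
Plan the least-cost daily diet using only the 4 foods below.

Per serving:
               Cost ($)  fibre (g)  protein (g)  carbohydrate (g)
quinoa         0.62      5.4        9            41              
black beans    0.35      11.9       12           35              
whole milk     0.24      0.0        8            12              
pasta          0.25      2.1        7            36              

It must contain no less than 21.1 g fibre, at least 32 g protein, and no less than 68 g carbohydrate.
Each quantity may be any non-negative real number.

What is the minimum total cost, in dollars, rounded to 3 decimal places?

Let x1 = servings of quinoa, x2 = servings of black beans, x3 = servings of whole milk, x4 = servings of pasta.
Minimize 0.62x1 + 0.35x2 + 0.24x3 + 0.25x4 s.t.:
  5.4x1 + 11.9x2 + 2.1x4 ≥ 21.1   (fibre)
  9x1 + 12x2 + 8x3 + 7x4 ≥ 32   (protein)
  41x1 + 35x2 + 12x3 + 36x4 ≥ 68   (carbohydrate)
  x1, x2, x3, x4 ≥ 0.
The minimum-cost mix takes nothing from quinoa, whole milk, pasta — only black beans. Binding constraint: protein.
Optimal quantities: black beans = 2.667 servings.
Hence cost = 0.35·2.667 = $0.93345.

$0.933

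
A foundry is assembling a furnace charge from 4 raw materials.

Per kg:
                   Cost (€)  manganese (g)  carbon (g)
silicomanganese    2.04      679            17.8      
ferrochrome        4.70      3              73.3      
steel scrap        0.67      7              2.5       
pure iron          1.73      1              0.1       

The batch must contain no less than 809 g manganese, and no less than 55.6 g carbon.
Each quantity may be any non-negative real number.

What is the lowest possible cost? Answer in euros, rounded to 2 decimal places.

€4.63

Let x1 = kg of silicomanganese, x2 = kg of ferrochrome, x3 = kg of steel scrap, x4 = kg of pure iron.
Minimize 2.04x1 + 4.7x2 + 0.67x3 + 1.73x4 s.t.:
  679x1 + 3x2 + 7x3 + 1x4 ≥ 809   (manganese)
  17.8x1 + 73.3x2 + 2.5x3 + 0.1x4 ≥ 55.6   (carbon)
  x1, x2, x3, x4 ≥ 0.
The cheapest feasible vertex uses only silicomanganese, ferrochrome; steel scrap, pure iron are not used. There the manganese and carbon constraints are tight.
That vertex is x1 = 1.189, x2 = 0.4697.
Total cost: 2.04·1.189 + 4.7·0.4697 = 4.6332.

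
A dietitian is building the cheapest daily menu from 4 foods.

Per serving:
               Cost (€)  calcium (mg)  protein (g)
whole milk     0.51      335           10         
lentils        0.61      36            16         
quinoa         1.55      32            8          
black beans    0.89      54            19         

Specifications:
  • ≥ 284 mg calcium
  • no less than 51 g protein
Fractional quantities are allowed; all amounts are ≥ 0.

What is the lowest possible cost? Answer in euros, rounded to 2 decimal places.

€2.01

This is a linear program. Let x1 = servings of whole milk, x2 = servings of lentils, x3 = servings of quinoa, x4 = servings of black beans.
Minimise 0.51x1 + 0.61x2 + 1.55x3 + 0.89x4 with:
  335x1 + 36x2 + 32x3 + 54x4 ≥ 284   (calcium)
  10x1 + 16x2 + 8x3 + 19x4 ≥ 51   (protein)
  x1, x2, x3, x4 ≥ 0.
The minimum-cost mix takes nothing from quinoa, black beans — only whole milk, lentils. Binding constraints: calcium and protein.
Optimal quantities: whole milk = 0.5416 servings, lentils = 2.849 servings.
Cost = 0.51·0.5416 + 0.61·2.849 = 2.0141.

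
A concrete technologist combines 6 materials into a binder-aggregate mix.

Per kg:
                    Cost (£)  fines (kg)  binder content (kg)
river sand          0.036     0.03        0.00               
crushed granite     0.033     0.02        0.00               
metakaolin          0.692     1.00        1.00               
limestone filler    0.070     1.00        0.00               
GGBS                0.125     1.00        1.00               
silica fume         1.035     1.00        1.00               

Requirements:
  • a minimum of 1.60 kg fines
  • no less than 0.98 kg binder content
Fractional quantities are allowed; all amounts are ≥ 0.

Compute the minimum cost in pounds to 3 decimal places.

£0.166

Let x1 = kg of river sand, x2 = kg of crushed granite, x3 = kg of metakaolin, x4 = kg of limestone filler, x5 = kg of GGBS, x6 = kg of silica fume.
Minimise 0.036x1 + 0.033x2 + 0.692x3 + 0.07x4 + 0.125x5 + 1.035x6 subject to:
  0.03x1 + 0.02x2 + 1x3 + 1x4 + 1x5 + 1x6 ≥ 1.6   (fines)
  1x3 + 1x5 + 1x6 ≥ 0.98   (binder content)
  x1, x2, x3, x4, x5, x6 ≥ 0.
At the optimum only limestone filler, GGBS are positive (river sand, crushed granite, metakaolin, silica fume = 0). Binding constraints: fines and binder content.
That vertex is x4 = 0.62, x5 = 0.98.
Hence cost = 0.07·0.62 + 0.125·0.98 = £0.16590.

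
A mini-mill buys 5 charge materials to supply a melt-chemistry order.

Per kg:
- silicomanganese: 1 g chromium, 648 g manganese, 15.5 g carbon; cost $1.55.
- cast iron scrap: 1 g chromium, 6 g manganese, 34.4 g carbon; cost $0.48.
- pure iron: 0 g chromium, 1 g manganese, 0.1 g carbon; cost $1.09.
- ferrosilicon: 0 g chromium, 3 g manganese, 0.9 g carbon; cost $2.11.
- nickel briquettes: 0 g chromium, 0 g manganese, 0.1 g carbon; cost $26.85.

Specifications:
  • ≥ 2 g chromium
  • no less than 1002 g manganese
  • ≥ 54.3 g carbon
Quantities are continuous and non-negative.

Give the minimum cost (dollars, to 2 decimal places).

$2.81

Let x1 = kg of silicomanganese, x2 = kg of cast iron scrap, x3 = kg of pure iron, x4 = kg of ferrosilicon, x5 = kg of nickel briquettes.
min 1.55x1 + 0.48x2 + 1.09x3 + 2.11x4 + 26.85x5 subject to:
  1x1 + 1x2 ≥ 2   (chromium)
  648x1 + 6x2 + 1x3 + 3x4 ≥ 1002   (manganese)
  15.5x1 + 34.4x2 + 0.1x3 + 0.9x4 + 0.1x5 ≥ 54.3   (carbon)
  x1, x2, x3, x4, x5 ≥ 0.
The optimal basis is {silicomanganese, cast iron scrap}; pure iron, ferrosilicon, nickel briquettes drop out. Binding constraints: manganese and carbon.
Optimal quantities: silicomanganese = 1.538 kg, cast iron scrap = 0.8855 kg.
Hence cost = 1.55·1.538 + 0.48·0.8855 = $2.8089.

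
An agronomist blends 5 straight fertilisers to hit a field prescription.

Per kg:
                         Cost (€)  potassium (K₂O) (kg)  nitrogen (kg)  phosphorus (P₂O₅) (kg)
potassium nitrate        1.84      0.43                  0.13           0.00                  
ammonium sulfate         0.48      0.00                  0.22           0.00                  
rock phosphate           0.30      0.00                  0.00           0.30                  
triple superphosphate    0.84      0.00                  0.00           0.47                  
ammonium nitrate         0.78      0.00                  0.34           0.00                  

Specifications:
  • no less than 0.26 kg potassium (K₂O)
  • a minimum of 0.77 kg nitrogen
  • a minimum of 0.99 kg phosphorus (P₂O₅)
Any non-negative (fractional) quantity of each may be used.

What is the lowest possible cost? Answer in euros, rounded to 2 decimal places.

€3.61

Let x1 = kg of potassium nitrate, x2 = kg of ammonium sulfate, x3 = kg of rock phosphate, x4 = kg of triple superphosphate, x5 = kg of ammonium nitrate.
min 1.84x1 + 0.48x2 + 0.3x3 + 0.84x4 + 0.78x5 with:
  0.43x1 ≥ 0.26   (potassium (K₂O))
  0.13x1 + 0.22x2 + 0.34x5 ≥ 0.77   (nitrogen)
  0.3x3 + 0.47x4 ≥ 0.99   (phosphorus (P₂O₅))
  x1, x2, x3, x4, x5 ≥ 0.
The minimum-cost mix takes nothing from triple superphosphate, ammonium nitrate — only potassium nitrate, ammonium sulfate, rock phosphate. There the potassium (K₂O), nitrogen, phosphorus (P₂O₅) constraints are tight.
Solving gives x1 = 0.6047, x2 = 3.143, x3 = 3.3.
Objective = 1.84·0.6047 + 0.48·3.143 + 0.3·3.3 = 3.6113.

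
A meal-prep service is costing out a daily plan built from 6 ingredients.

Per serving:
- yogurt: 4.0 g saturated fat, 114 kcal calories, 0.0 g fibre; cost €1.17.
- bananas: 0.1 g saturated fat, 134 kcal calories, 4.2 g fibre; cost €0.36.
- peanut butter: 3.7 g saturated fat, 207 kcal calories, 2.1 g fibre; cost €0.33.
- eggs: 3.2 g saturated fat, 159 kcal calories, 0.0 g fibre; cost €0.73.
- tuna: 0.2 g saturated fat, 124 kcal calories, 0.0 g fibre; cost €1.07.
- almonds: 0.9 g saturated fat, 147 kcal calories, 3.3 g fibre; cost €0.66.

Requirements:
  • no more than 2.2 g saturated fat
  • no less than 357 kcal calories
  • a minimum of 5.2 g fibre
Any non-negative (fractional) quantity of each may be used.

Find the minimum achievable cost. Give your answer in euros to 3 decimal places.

€0.836

Let x1 = servings of yogurt, x2 = servings of bananas, x3 = servings of peanut butter, x4 = servings of eggs, x5 = servings of tuna, x6 = servings of almonds.
Minimise 1.17x1 + 0.36x2 + 0.33x3 + 0.73x4 + 1.07x5 + 0.66x6 s.t.:
  4x1 + 0.1x2 + 3.7x3 + 3.2x4 + 0.2x5 + 0.9x6 ≤ 2.2   (saturated fat)
  114x1 + 134x2 + 207x3 + 159x4 + 124x5 + 147x6 ≥ 357   (calories)
  4.2x2 + 2.1x3 + 3.3x6 ≥ 5.2   (fibre)
  x1, x2, x3, x4, x5, x6 ≥ 0.
The optimal basis is {bananas, peanut butter}; yogurt, eggs, tuna, almonds drop out. Binding constraints: saturated fat and calories.
That vertex is x2 = 1.822, x3 = 0.5454.
Objective = 0.36·1.822 + 0.33·0.5454 = 0.83590.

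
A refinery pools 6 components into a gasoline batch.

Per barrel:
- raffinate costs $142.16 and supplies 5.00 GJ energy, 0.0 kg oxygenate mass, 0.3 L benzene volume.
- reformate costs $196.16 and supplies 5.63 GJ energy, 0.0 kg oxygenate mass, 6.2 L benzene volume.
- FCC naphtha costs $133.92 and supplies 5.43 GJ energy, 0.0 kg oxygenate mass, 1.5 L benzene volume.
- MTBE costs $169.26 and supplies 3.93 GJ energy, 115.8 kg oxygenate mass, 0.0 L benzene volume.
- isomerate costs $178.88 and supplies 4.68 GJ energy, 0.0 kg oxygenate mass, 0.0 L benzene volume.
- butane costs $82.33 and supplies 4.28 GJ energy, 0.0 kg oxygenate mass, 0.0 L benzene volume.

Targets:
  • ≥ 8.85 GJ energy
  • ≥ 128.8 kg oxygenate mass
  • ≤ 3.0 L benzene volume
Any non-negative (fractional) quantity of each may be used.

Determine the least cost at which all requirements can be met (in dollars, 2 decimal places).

Set it up as a linear program. Let x1 = barrels of raffinate, x2 = barrels of reformate, x3 = barrels of FCC naphtha, x4 = barrels of MTBE, x5 = barrels of isomerate, x6 = barrels of butane.
Minimise 142.16x1 + 196.16x2 + 133.92x3 + 169.26x4 + 178.88x5 + 82.33x6 s.t.:
  5x1 + 5.63x2 + 5.43x3 + 3.93x4 + 4.68x5 + 4.28x6 ≥ 8.85   (energy)
  115.8x4 ≥ 128.8   (oxygenate mass)
  0.3x1 + 6.2x2 + 1.5x3 ≤ 3   (benzene volume)
  x1, x2, x3, x4, x5, x6 ≥ 0.
At the optimum only MTBE, butane are positive (raffinate, reformate, FCC naphtha, isomerate = 0). There the energy and oxygenate mass constraints are tight.
That vertex is x4 = 1.11226, x6 = 1.04645.
Cost = 169.26·1.11226 + 82.33·1.04645 = 274.4154.

$274.42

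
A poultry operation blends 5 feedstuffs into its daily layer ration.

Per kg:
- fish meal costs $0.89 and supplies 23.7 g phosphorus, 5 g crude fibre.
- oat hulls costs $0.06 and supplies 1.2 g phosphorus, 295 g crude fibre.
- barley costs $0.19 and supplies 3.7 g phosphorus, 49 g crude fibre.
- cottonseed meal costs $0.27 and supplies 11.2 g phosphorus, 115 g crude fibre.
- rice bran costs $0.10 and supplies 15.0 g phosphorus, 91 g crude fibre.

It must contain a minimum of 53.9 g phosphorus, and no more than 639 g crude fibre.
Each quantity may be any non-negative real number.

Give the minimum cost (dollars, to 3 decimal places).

Let x1 = kg of fish meal, x2 = kg of oat hulls, x3 = kg of barley, x4 = kg of cottonseed meal, x5 = kg of rice bran.
Minimise 0.89x1 + 0.06x2 + 0.19x3 + 0.27x4 + 0.1x5 subject to:
  23.7x1 + 1.2x2 + 3.7x3 + 11.2x4 + 15x5 ≥ 53.9   (phosphorus)
  5x1 + 295x2 + 49x3 + 115x4 + 91x5 ≤ 639   (crude fibre)
  x1, x2, x3, x4, x5 ≥ 0.
The cheapest feasible vertex uses only rice bran; fish meal, oat hulls, barley, cottonseed meal are not used. Binding constraint: phosphorus.
So rice bran = 3.593 kg.
Total cost: 0.1·3.593 = 0.35930.

$0.359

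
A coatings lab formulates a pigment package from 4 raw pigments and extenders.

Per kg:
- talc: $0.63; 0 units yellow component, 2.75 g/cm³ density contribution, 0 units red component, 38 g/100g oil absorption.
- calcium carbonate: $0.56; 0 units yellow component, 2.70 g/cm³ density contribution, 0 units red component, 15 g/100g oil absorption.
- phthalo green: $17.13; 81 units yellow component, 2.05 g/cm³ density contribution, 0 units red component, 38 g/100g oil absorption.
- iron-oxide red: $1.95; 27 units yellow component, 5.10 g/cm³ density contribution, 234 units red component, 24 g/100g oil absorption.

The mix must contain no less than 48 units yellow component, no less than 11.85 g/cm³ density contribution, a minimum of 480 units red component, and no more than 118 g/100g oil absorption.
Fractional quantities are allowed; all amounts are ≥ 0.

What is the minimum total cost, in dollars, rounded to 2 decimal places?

Let x1 = kg of talc, x2 = kg of calcium carbonate, x3 = kg of phthalo green, x4 = kg of iron-oxide red.
Minimize 0.63x1 + 0.56x2 + 17.13x3 + 1.95x4 subject to:
  81x3 + 27x4 ≥ 48   (yellow component)
  2.75x1 + 2.7x2 + 2.05x3 + 5.1x4 ≥ 11.85   (density contribution)
  234x4 ≥ 480   (red component)
  38x1 + 15x2 + 38x3 + 24x4 ≤ 118   (oil absorption)
  x1, x2, x3, x4 ≥ 0.
At the optimum only calcium carbonate, iron-oxide red are positive (talc, phthalo green = 0). The density contribution and red component requirements are met with equality.
Optimal quantities: calcium carbonate = 0.5142 kg, iron-oxide red = 2.051 kg.
Hence cost = 0.56·0.5142 + 1.95·2.051 = $4.2874.

$4.29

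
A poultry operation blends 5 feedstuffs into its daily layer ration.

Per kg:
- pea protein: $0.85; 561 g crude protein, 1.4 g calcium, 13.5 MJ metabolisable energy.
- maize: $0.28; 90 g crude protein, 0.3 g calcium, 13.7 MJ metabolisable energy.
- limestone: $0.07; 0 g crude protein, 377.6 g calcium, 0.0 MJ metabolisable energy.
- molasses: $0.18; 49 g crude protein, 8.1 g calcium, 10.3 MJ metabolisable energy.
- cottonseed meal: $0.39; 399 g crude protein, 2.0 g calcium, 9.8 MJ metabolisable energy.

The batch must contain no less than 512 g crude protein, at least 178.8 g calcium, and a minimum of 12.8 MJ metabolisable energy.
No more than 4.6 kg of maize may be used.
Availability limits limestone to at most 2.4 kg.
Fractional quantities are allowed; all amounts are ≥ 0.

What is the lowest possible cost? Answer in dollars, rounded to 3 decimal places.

$0.536

This is a linear program. Let x1 = kg of pea protein, x2 = kg of maize, x3 = kg of limestone, x4 = kg of molasses, x5 = kg of cottonseed meal.
Minimize 0.85x1 + 0.28x2 + 0.07x3 + 0.18x4 + 0.39x5 subject to:
  561x1 + 90x2 + 49x4 + 399x5 ≥ 512   (crude protein)
  1.4x1 + 0.3x2 + 377.6x3 + 8.1x4 + 2x5 ≥ 178.8   (calcium)
  13.5x1 + 13.7x2 + 10.3x4 + 9.8x5 ≥ 12.8   (metabolisable energy)
  x2 ≤ 4.6
  x3 ≤ 2.4
  x1, x2, x3, x4, x5 ≥ 0.
At the optimum only limestone, molasses, cottonseed meal are positive (pea protein, maize = 0). There the crude protein, calcium, metabolisable energy constraints are tight.
Optimal quantities: limestone = 0.4662 kg, molasses = 0.02469 kg, cottonseed meal = 1.28 kg.
Total cost: 0.07·0.4662 + 0.18·0.02469 + 0.39·1.28 = 0.53628.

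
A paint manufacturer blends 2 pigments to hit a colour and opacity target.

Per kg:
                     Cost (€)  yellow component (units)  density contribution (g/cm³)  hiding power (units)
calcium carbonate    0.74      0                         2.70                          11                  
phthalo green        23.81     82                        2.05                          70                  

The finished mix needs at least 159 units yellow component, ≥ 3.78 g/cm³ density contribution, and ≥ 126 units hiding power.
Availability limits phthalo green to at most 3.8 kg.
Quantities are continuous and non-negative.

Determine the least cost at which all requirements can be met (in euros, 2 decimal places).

€46.17

Treat it as an LP. Let x1 = kg of calcium carbonate, x2 = kg of phthalo green.
Minimise 0.74x1 + 23.81x2 subject to:
  82x2 ≥ 159   (yellow component)
  2.7x1 + 2.05x2 ≥ 3.78   (density contribution)
  11x1 + 70x2 ≥ 126   (hiding power)
  x2 ≤ 3.8
  x1, x2 ≥ 0.
At the optimum only phthalo green is positive (calcium carbonate = 0). The yellow component requirement is met with equality.
Optimal quantities: phthalo green = 1.939 kg.
Cost = 23.81·1.939 = 46.1676.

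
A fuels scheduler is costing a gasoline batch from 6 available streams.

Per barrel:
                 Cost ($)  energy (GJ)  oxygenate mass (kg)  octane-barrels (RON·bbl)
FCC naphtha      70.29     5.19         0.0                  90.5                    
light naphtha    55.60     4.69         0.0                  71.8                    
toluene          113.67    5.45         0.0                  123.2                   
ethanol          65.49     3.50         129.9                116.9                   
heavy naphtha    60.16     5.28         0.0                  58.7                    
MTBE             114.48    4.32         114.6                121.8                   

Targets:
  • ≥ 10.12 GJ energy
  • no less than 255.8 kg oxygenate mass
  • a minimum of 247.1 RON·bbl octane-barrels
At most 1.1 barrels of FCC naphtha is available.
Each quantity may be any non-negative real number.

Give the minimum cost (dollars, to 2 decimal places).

Set it up as a linear program. Let x1 = barrels of FCC naphtha, x2 = barrels of light naphtha, x3 = barrels of toluene, x4 = barrels of ethanol, x5 = barrels of heavy naphtha, x6 = barrels of MTBE.
min 70.29x1 + 55.6x2 + 113.67x3 + 65.49x4 + 60.16x5 + 114.48x6 subject to:
  5.19x1 + 4.69x2 + 5.45x3 + 3.5x4 + 5.28x5 + 4.32x6 ≥ 10.12   (energy)
  129.9x4 + 114.6x6 ≥ 255.8   (oxygenate mass)
  90.5x1 + 71.8x2 + 123.2x3 + 116.9x4 + 58.7x5 + 121.8x6 ≥ 247.1   (octane-barrels)
  x1 ≤ 1.1
  x1, x2, x3, x4, x5, x6 ≥ 0.
At the optimum only ethanol, heavy naphtha are positive (FCC naphtha, light naphtha, toluene, MTBE = 0). The energy and oxygenate mass requirements are met with equality.
So ethanol = 1.9692 barrels, heavy naphtha = 0.61132 barrels.
Hence cost = 65.49·1.9692 + 60.16·0.61132 = $165.7399.

$165.74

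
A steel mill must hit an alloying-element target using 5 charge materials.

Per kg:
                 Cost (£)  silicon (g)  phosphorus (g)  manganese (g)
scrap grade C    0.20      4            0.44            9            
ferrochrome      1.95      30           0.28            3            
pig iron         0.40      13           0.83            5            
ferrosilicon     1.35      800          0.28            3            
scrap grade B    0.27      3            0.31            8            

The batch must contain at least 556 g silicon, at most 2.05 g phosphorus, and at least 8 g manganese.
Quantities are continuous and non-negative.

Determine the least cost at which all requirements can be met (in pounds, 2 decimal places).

£1.07

This is a linear program. Let x1 = kg of scrap grade C, x2 = kg of ferrochrome, x3 = kg of pig iron, x4 = kg of ferrosilicon, x5 = kg of scrap grade B.
Minimize 0.2x1 + 1.95x2 + 0.4x3 + 1.35x4 + 0.27x5 s.t.:
  4x1 + 30x2 + 13x3 + 800x4 + 3x5 ≥ 556   (silicon)
  0.44x1 + 0.28x2 + 0.83x3 + 0.28x4 + 0.31x5 ≤ 2.05   (phosphorus)
  9x1 + 3x2 + 5x3 + 3x4 + 8x5 ≥ 8   (manganese)
  x1, x2, x3, x4, x5 ≥ 0.
The cheapest feasible vertex uses only scrap grade C, ferrosilicon; ferrochrome, pig iron, scrap grade B are not used. There the silicon and manganese constraints are tight.
Optimal quantities: scrap grade C = 0.6583 kg, ferrosilicon = 0.6917 kg.
Hence cost = 0.2·0.6583 + 1.35·0.6917 = £1.0655.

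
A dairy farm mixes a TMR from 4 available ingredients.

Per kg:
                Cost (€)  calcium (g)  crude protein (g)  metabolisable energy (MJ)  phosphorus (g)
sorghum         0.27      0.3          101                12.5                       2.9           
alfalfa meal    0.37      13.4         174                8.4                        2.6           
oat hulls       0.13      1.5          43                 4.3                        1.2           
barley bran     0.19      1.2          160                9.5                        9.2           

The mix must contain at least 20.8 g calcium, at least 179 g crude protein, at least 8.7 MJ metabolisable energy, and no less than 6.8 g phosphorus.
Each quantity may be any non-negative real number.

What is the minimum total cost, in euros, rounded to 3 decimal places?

€0.623

Treat it as an LP. Let x1 = kg of sorghum, x2 = kg of alfalfa meal, x3 = kg of oat hulls, x4 = kg of barley bran.
min 0.27x1 + 0.37x2 + 0.13x3 + 0.19x4 s.t.:
  0.3x1 + 13.4x2 + 1.5x3 + 1.2x4 ≥ 20.8   (calcium)
  101x1 + 174x2 + 43x3 + 160x4 ≥ 179   (crude protein)
  12.5x1 + 8.4x2 + 4.3x3 + 9.5x4 ≥ 8.7   (metabolisable energy)
  2.9x1 + 2.6x2 + 1.2x3 + 9.2x4 ≥ 6.8   (phosphorus)
  x1, x2, x3, x4 ≥ 0.
The optimal basis is {alfalfa meal, barley bran}; sorghum, oat hulls drop out. There the calcium and phosphorus constraints are tight.
Optimal quantities: alfalfa meal = 1.525 kg, barley bran = 0.3083 kg.
Cost = 0.37·1.525 + 0.19·0.3083 = 0.62283.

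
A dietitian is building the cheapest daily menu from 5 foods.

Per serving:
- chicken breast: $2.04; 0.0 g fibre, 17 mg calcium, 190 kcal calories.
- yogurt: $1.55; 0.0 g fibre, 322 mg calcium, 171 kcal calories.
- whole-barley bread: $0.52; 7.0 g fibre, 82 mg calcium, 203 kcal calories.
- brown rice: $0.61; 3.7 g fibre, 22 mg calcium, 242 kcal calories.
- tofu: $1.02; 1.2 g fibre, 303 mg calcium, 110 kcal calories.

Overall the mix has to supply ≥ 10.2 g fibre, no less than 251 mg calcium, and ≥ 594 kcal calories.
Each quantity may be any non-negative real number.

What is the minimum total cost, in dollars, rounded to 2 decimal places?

Set it up as a linear program. Let x1 = servings of chicken breast, x2 = servings of yogurt, x3 = servings of whole-barley bread, x4 = servings of brown rice, x5 = servings of tofu.
Minimize 2.04x1 + 1.55x2 + 0.52x3 + 0.61x4 + 1.02x5 subject to:
  7x3 + 3.7x4 + 1.2x5 ≥ 10.2   (fibre)
  17x1 + 322x2 + 82x3 + 22x4 + 303x5 ≥ 251   (calcium)
  190x1 + 171x2 + 203x3 + 242x4 + 110x5 ≥ 594   (calories)
  x1, x2, x3, x4, x5 ≥ 0.
The cheapest feasible vertex uses only whole-barley bread, tofu; chicken breast, yogurt, brown rice are not used. The calcium and calories requirements are met with equality.
Solving gives x3 = 2.903, x5 = 0.04277.
Total cost: 0.52·2.903 + 1.02·0.04277 = 1.5532.

$1.55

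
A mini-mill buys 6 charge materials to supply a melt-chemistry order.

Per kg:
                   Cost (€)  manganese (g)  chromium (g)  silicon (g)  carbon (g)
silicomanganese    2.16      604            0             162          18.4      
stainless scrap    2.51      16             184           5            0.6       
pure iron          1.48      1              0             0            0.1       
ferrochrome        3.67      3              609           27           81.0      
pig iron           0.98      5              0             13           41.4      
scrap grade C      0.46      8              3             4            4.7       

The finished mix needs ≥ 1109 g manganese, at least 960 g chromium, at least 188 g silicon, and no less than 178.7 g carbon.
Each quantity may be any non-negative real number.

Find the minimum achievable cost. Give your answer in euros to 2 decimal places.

€10.14

This is a linear program. Let x1 = kg of silicomanganese, x2 = kg of stainless scrap, x3 = kg of pure iron, x4 = kg of ferrochrome, x5 = kg of pig iron, x6 = kg of scrap grade C.
min 2.16x1 + 2.51x2 + 1.48x3 + 3.67x4 + 0.98x5 + 0.46x6 with:
  604x1 + 16x2 + 1x3 + 3x4 + 5x5 + 8x6 ≥ 1109   (manganese)
  184x2 + 609x4 + 3x6 ≥ 960   (chromium)
  162x1 + 5x2 + 27x4 + 13x5 + 4x6 ≥ 188   (silicon)
  18.4x1 + 0.6x2 + 0.1x3 + 81x4 + 41.4x5 + 4.7x6 ≥ 178.7   (carbon)
  x1, x2, x3, x4, x5, x6 ≥ 0.
The minimum-cost mix takes nothing from stainless scrap, pure iron, scrap grade C — only silicomanganese, ferrochrome, pig iron. There the manganese, chromium, carbon constraints are tight.
That vertex is x1 = 1.825, x4 = 1.576, x5 = 0.4212.
Objective = 2.16·1.825 + 3.67·1.576 + 0.98·0.4212 = 10.1387.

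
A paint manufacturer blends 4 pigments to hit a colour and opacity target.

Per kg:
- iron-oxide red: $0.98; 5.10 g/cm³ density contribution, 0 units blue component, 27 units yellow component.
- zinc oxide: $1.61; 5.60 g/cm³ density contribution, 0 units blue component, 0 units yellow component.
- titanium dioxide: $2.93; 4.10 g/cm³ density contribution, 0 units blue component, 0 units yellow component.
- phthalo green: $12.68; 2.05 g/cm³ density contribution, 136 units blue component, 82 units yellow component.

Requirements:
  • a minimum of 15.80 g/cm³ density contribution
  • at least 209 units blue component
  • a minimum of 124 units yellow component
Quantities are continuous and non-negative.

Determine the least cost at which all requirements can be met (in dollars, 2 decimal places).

Set it up as a linear program. Let x1 = kg of iron-oxide red, x2 = kg of zinc oxide, x3 = kg of titanium dioxide, x4 = kg of phthalo green.
Minimise 0.98x1 + 1.61x2 + 2.93x3 + 12.68x4 s.t.:
  5.1x1 + 5.6x2 + 4.1x3 + 2.05x4 ≥ 15.8   (density contribution)
  136x4 ≥ 209   (blue component)
  27x1 + 82x4 ≥ 124   (yellow component)
  x1, x2, x3, x4 ≥ 0.
The minimum-cost mix takes nothing from zinc oxide, titanium dioxide — only iron-oxide red, phthalo green. The density contribution and blue component requirements are met with equality.
Optimal quantities: iron-oxide red = 2.48 kg, phthalo green = 1.537 kg.
Objective = 0.98·2.48 + 12.68·1.537 = 21.9196.

$21.92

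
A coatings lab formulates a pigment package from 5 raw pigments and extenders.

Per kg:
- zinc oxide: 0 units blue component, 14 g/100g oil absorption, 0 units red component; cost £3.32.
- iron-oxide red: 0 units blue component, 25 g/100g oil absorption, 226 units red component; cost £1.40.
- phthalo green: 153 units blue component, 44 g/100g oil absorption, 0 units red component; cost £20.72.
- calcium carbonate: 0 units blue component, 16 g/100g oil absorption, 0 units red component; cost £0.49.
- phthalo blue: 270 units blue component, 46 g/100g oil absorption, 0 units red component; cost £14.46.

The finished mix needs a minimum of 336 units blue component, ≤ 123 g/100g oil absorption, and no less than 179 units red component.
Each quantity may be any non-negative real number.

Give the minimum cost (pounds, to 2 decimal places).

£19.10

Let x1 = kg of zinc oxide, x2 = kg of iron-oxide red, x3 = kg of phthalo green, x4 = kg of calcium carbonate, x5 = kg of phthalo blue.
Minimise 3.32x1 + 1.4x2 + 20.72x3 + 0.49x4 + 14.46x5 subject to:
  153x3 + 270x5 ≥ 336   (blue component)
  14x1 + 25x2 + 44x3 + 16x4 + 46x5 ≤ 123   (oil absorption)
  226x2 ≥ 179   (red component)
  x1, x2, x3, x4, x5 ≥ 0.
The minimum-cost mix takes nothing from zinc oxide, phthalo green, calcium carbonate — only iron-oxide red, phthalo blue. The blue component and red component requirements are met with equality.
So iron-oxide red = 0.792 kg, phthalo blue = 1.244 kg.
Cost = 1.4·0.792 + 14.46·1.244 = 19.0970.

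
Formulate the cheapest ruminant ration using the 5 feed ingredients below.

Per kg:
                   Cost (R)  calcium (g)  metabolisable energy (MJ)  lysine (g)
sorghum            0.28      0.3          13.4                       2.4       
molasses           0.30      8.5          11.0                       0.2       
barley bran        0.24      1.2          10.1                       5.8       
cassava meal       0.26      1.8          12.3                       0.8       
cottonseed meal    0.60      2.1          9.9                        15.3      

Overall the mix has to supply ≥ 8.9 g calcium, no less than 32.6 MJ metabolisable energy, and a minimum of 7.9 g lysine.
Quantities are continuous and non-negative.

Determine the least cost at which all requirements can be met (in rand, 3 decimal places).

R0.764

Treat it as an LP. Let x1 = kg of sorghum, x2 = kg of molasses, x3 = kg of barley bran, x4 = kg of cassava meal, x5 = kg of cottonseed meal.
min 0.28x1 + 0.3x2 + 0.24x3 + 0.26x4 + 0.6x5 with:
  0.3x1 + 8.5x2 + 1.2x3 + 1.8x4 + 2.1x5 ≥ 8.9   (calcium)
  13.4x1 + 11x2 + 10.1x3 + 12.3x4 + 9.9x5 ≥ 32.6   (metabolisable energy)
  2.4x1 + 0.2x2 + 5.8x3 + 0.8x4 + 15.3x5 ≥ 7.9   (lysine)
  x1, x2, x3, x4, x5 ≥ 0.
At the optimum only molasses, barley bran, cassava meal are positive (sorghum, cottonseed meal = 0). There the calcium, metabolisable energy, lysine constraints are tight.
Solving gives x2 = 0.64726, x3 = 1.1886, x4 = 1.0955.
Total cost: 0.3·0.64726 + 0.24·1.1886 + 0.26·1.0955 = 0.76427.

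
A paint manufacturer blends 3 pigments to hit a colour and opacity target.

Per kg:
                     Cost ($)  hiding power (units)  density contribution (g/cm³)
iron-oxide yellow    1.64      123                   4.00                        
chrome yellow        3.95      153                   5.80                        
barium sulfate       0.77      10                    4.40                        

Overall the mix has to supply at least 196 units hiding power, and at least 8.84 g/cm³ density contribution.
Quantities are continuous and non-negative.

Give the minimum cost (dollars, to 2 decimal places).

Let x1 = kg of iron-oxide yellow, x2 = kg of chrome yellow, x3 = kg of barium sulfate.
Minimize 1.64x1 + 3.95x2 + 0.77x3 subject to:
  123x1 + 153x2 + 10x3 ≥ 196   (hiding power)
  4x1 + 5.8x2 + 4.4x3 ≥ 8.84   (density contribution)
  x1, x2, x3 ≥ 0.
The minimum-cost mix takes nothing from chrome yellow — only iron-oxide yellow, barium sulfate. The hiding power and density contribution requirements are met with equality.
So iron-oxide yellow = 1.544 kg, barium sulfate = 0.6052 kg.
Hence cost = 1.64·1.544 + 0.77·0.6052 = $2.9982.

$3.00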